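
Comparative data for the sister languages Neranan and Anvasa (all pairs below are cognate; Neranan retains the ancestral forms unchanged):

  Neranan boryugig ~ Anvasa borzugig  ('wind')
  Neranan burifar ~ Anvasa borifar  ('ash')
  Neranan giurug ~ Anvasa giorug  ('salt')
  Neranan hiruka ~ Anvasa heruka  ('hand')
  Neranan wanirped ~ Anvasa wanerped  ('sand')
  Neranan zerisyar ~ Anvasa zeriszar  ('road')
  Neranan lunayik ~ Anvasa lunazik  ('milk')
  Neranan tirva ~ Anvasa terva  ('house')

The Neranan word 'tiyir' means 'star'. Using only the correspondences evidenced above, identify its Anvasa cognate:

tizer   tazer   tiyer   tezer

tizer

lunayik ~ lunazik — Neranan y corresponds to Anvasa z between vowels (before a front vowel).
hiruka ~ heruka, wanirped ~ wanerped — Neranan i corresponds to Anvasa e after a consonant, before r.
Applying these to Neranan 'tiyir':
  tiyir → tizir   (y→z between vowels (before a front vowel))
  tizir → tizer   (i→e after a consonant, before r)
So the Anvasa cognate is 'tizer'.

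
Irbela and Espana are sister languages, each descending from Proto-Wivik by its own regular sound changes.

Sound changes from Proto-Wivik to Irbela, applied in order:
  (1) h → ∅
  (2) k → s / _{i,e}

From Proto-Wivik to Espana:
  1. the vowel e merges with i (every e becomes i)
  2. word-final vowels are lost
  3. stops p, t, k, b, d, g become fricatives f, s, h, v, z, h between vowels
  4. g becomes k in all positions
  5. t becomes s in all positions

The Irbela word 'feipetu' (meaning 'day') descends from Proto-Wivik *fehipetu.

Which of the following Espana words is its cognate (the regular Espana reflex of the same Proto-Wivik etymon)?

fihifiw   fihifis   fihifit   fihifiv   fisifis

fihifis

Espana: *fehipetu
  fehipetu → fihipitu   [vowel merger]
  fihipitu → fihipit   [apocope]
  fihipit → fihifit   [intervocalic lenition]
  fihifit (rule 4 does not apply)
  fihifit → fihifis   [unconditioned shift]
  giving Espana fihifis.
Among the options, 'fihifis' alone shows every Espana change applied in order.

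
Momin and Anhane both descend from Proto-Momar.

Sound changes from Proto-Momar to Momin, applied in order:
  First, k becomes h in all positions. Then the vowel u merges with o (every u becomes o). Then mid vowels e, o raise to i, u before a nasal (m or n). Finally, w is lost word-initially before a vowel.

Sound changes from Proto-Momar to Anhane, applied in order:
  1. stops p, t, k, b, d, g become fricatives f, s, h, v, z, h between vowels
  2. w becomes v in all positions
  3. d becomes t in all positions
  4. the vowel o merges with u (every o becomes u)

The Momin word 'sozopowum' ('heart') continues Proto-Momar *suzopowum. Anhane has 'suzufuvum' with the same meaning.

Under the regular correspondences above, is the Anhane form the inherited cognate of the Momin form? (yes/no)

Derive the expected Anhane reflex of *suzopowum:
Anhane: *suzopowum > suzofowum > suzofovum > suzufuvum  (by intervocalic lenition, unconditioned shift, vowel merger)
Anhane 'suzufuvum' matches the regular reflex exactly, so the pair is cognate.

yes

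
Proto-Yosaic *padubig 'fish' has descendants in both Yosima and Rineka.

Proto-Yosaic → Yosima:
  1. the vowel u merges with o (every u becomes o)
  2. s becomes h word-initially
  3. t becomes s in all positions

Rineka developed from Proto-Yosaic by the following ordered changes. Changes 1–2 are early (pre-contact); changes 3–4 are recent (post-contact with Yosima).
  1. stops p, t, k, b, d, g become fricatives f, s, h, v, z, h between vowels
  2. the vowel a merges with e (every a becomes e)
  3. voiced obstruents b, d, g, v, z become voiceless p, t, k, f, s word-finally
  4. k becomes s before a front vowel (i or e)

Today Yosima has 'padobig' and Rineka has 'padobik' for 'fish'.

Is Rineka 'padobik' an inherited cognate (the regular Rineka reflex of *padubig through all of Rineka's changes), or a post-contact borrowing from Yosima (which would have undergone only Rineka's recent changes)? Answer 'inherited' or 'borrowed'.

If inherited, *padubig would pass through all of Rineka's changes:
Rineka: start from *padubig.
  rule 1 (intervocalic lenition): padubig → pazuvig
  rule 2 (vowel merger): pazuvig → pezuvig
  rule 3 (final devoicing): pezuvig → pezuvik
  rule 4: no change — pezuvik
  ⇒ Rineka pezuvik
If borrowed from Yosima 'padobig' after the early changes, it would undergo only the recent ones:
  rule 3 (final devoicing): padobig → padobik
  rule 4 (palatalisation): no change (padobik)
  ⇒ as a loan: padobik
Rineka 'padobik' matches the loan outcome 'padobik', not the inherited 'pezuvik' — it skipped the early Rineka changes, so it was borrowed from Yosima.

borrowed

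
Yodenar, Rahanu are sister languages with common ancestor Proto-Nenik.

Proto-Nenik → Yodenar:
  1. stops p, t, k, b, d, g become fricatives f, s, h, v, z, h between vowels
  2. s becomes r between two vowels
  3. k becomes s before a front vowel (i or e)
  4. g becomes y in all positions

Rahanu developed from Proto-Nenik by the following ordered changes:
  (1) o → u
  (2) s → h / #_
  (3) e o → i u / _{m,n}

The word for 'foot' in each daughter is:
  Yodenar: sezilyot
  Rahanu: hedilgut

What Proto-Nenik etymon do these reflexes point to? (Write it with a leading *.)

*sedilgot

Position 7: Yodenar has o, Rahanu has u. Yodenar preserves o here (none of its changes turn any other segment into o), so the proto-segment is *o.
Position 6: Yodenar has y, Rahanu has g. Rahanu preserves g here (none of its changes turn any other segment into g), so the proto-segment is *g.
Continuing position by position gives *sedilgot; check it forward:
Yodenar: *sedilgot
  sedilgot → sezilgot   [intervocalic lenition]
  sezilgot (rule 2 does not apply)
  sezilgot (rule 3 does not apply)
  sezilgot → sezilyot   [unconditioned shift]
  giving Yodenar sezilyot.
Rahanu: start from *sedilgot.
  rule 1 (vowel merger): sedilgot → sedilgut
  rule 2 (debuccalisation): sedilgut → hedilgut
  rule 3: no change — hedilgut
  ⇒ Rahanu hedilgut
Only *sedilgot yields all of Yodenar sezilyot, Rahanu hedilgut.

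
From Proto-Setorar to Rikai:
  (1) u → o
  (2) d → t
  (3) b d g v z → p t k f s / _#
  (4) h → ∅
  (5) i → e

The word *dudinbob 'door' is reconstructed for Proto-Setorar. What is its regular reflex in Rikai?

totenbop

Rikai: *dudinbob > dodinbob > totinbob > totinbop > totenbop  (by vowel merger, unconditioned shift, final devoicing, vowel merger)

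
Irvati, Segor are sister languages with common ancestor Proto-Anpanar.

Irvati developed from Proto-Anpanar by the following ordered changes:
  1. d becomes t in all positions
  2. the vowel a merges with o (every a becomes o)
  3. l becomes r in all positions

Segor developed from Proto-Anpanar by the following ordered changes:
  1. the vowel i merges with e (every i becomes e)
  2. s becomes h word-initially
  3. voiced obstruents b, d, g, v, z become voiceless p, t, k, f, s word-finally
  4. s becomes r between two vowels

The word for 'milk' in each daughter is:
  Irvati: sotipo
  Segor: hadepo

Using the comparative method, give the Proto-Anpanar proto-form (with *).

Position 3: Irvati has t, Segor has d. Segor preserves d here (none of its changes turn any other segment into d), so the proto-segment is *d.
Position 2: Irvati has o, Segor has a. Segor preserves a here (none of its changes turn any other segment into a), so the proto-segment is *a.
Continuing position by position gives *sadipo; check it forward:
Irvati: *sadipo > satipo > sotipo  (by unconditioned shift, vowel merger)
Segor: *sadipo > sadepo > hadepo  (by vowel merger, debuccalisation)
Only *sadipo yields all of Irvati sotipo, Segor hadepo.

*sadipo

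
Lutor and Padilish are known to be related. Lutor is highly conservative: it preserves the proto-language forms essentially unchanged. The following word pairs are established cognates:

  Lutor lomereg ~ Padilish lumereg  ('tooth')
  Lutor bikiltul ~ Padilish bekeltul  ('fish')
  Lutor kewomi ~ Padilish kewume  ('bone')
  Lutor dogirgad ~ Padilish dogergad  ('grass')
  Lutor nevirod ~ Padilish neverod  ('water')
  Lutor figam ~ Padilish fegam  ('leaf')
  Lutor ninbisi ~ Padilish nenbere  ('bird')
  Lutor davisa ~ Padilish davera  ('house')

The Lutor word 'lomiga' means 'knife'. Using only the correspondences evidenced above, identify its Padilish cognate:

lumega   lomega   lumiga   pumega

lumega

lomereg ~ lumereg, kewomi ~ kewume — Lutor o corresponds to Padilish u after a consonant, before a nasal.
bikiltul ~ bekeltul, figam ~ fegam — Lutor i corresponds to Padilish e after a consonant, before a consonant other than r, m, n, p, b, f, v.
Applying these to Lutor 'lomiga':
  lomiga → lumiga   (o→u after a consonant, before a nasal)
  lumiga → lumega   (i→e after a consonant, before a consonant other than r, m, n, p, b, f, v)
So the Padilish cognate is 'lumega'.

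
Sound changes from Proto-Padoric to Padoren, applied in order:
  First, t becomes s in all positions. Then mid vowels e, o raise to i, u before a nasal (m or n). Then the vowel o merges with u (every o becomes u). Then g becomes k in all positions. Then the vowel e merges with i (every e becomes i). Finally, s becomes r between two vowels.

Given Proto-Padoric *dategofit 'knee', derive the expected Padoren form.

Padoren: *dategofit > dasegofis > dasegufis > dasekufis > dasikufis > darikufis  (by unconditioned shift, vowel merger, unconditioned shift, vowel merger, rhotacism)

darikufis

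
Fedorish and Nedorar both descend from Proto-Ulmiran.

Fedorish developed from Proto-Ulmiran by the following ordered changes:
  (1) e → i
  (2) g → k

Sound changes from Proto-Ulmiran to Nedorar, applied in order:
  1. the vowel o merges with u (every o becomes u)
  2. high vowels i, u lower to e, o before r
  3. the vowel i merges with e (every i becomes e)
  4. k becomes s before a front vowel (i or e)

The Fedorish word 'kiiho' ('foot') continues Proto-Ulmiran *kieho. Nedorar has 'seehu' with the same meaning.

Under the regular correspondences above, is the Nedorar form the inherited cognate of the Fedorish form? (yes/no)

yes

Derive the expected Nedorar reflex of *kieho:
Nedorar: *kieho
  kieho → kiehu   [vowel merger]
  kiehu (rule 2 does not apply)
  kiehu → keehu   [vowel merger]
  keehu → seehu   [palatalisation]
  giving Nedorar seehu.
Nedorar 'seehu' matches the regular reflex exactly, so the pair is cognate.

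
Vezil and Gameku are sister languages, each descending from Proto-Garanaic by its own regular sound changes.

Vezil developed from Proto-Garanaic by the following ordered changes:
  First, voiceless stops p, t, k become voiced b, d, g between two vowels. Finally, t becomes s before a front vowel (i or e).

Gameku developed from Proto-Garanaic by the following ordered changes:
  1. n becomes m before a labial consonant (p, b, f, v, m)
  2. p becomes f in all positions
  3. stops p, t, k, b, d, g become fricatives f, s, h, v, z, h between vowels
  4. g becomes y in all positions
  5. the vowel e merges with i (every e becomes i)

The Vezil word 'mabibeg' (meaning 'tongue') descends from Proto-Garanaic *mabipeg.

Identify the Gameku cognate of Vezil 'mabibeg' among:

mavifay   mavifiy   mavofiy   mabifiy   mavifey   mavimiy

Gameku: *mabipeg
  mabipeg (rule 1 does not apply)
  mabipeg → mabifeg   [unconditioned shift]
  mabifeg → mavifeg   [intervocalic lenition]
  mavifeg → mavifey   [unconditioned shift]
  mavifey → mavifiy   [vowel merger]
  giving Gameku mavifiy.
The other candidates each miss or misapply at least one Gameku change.

mavifiy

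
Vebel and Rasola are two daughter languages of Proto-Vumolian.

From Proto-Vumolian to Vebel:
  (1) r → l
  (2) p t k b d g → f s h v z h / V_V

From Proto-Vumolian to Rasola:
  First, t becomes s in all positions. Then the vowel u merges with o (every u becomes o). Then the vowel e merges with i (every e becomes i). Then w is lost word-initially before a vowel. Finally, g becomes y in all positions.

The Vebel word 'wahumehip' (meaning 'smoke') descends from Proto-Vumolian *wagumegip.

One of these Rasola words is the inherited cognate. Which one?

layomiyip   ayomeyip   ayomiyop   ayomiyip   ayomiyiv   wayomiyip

Rasola: *wagumegip
  wagumegip (rule 1 does not apply)
  wagumegip → wagomegip   [vowel merger]
  wagomegip → wagomigip   [vowel merger]
  wagomigip → agomigip   [glide loss]
  agomigip → ayomiyip   [unconditioned shift]
  giving Rasola ayomiyip.

ayomiyip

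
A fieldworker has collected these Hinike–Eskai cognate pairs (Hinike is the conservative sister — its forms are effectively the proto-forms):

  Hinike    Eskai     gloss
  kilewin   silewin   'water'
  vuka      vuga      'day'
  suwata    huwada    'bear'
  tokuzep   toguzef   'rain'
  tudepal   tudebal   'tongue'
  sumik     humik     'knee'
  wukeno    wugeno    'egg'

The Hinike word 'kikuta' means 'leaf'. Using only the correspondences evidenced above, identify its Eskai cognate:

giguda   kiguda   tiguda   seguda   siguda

kilewin ~ silewin — Hinike k corresponds to Eskai s word-initially before a front vowel.
tokuzep ~ toguzef — Hinike k corresponds to Eskai g between vowels (before a back vowel).
suwata ~ huwada — Hinike t corresponds to Eskai d between vowels (before a back vowel).
Applying these to Hinike 'kikuta':
  kikuta → sikuta   (k→s word-initially before a front vowel)
  sikuta → siguta   (k→g between vowels (before a back vowel))
  siguta → siguda   (t→d between vowels (before a back vowel))
So the Eskai cognate is 'siguda'.

siguda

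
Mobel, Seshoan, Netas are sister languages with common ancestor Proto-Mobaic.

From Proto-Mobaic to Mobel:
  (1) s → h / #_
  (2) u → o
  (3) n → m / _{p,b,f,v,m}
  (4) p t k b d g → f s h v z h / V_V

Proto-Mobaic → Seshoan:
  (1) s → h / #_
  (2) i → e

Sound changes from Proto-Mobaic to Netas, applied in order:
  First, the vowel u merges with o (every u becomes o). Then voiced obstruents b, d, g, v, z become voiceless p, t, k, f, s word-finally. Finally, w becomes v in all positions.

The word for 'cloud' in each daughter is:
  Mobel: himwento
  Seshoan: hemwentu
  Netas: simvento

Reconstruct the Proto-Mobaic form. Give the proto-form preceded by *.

Position 2: Mobel has i, Seshoan has e, Netas has i. Mobel preserves i here (none of its changes turn any other segment into i), so the proto-segment is *i.
Position 8: Mobel has o, Seshoan has u, Netas has o. Seshoan preserves u here (none of its changes turn any other segment into u), so the proto-segment is *u.
This points to *simwentu. Verify forward in each daughter:
Mobel: *simwentu > himwentu > himwento  (by debuccalisation, vowel merger)
Seshoan: *simwentu > himwentu > hemwentu  (by debuccalisation, vowel merger)
Netas: start from *simwentu.
  rule 1 (vowel merger): simwentu → simwento
  rule 2: no change — simwento
  rule 3 (unconditioned shift): simwento → simvento
  ⇒ Netas simvento
No other proto-form is consistent with every reflex, so the reconstruction is *simwentu.

*simwentu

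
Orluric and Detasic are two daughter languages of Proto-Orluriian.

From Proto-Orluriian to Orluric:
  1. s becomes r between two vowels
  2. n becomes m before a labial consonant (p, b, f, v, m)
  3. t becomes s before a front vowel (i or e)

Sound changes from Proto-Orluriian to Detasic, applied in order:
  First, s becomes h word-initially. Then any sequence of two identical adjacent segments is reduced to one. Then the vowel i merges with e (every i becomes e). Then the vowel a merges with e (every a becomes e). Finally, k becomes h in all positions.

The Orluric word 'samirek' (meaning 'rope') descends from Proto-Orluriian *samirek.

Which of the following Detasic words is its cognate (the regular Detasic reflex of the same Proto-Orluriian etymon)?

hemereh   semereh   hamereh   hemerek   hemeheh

hemereh

Detasic: *samirek
  samirek → hamirek   [debuccalisation]
  hamirek (rule 2 does not apply)
  hamirek → hamerek   [vowel merger]
  hamerek → hemerek   [vowel merger]
  hemerek → hemereh   [unconditioned shift]
  giving Detasic hemereh.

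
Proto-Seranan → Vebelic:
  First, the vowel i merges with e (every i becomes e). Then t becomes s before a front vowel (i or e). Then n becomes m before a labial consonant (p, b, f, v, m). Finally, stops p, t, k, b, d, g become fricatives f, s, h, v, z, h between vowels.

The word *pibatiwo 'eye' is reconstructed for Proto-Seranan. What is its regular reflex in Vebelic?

Vebelic: *pibatiwo
  pibatiwo → pebatewo   [vowel merger]
  pebatewo → pebasewo   [palatalisation]
  pebasewo (rule 3 does not apply)
  pebasewo → pevasewo   [intervocalic lenition]
  giving Vebelic pevasewo.

pevasewo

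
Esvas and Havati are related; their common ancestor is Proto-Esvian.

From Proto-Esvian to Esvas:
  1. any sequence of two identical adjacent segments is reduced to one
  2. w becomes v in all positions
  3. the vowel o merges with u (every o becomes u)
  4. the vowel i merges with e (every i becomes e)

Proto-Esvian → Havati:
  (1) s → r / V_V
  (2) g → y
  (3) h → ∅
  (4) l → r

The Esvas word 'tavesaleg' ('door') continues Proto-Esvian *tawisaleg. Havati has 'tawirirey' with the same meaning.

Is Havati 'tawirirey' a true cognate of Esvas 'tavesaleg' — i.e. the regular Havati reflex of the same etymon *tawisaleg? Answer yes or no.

no

Derive the expected Havati reflex of *tawisaleg:
Havati: start from *tawisaleg.
  rule 1 (rhotacism): tawisaleg → tawiraleg
  rule 2 (unconditioned shift): tawiraleg → tawiraley
  rule 3: no change — tawiraley
  rule 4 (unconditioned shift): tawiraley → tawirarey
  ⇒ Havati tawirarey
The regular Havati reflex would be 'tawirarey', but the attested form is 'tawirirey'. The correspondence is irregular, so they are not cognates (the Havati form has a different source).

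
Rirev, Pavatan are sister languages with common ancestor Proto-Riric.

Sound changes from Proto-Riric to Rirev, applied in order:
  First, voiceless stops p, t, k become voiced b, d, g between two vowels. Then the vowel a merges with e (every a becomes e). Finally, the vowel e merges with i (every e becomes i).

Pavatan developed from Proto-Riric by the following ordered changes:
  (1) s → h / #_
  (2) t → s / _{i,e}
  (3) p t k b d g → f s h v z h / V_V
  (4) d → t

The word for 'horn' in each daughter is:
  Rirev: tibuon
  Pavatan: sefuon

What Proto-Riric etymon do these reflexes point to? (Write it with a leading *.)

Position 1: Rirev has t, Pavatan has s. Rirev preserves t here (none of its changes turn any other segment into t), so the proto-segment is *t.
Position 2: Rirev has i, Pavatan has e. Pavatan preserves e here (none of its changes turn any other segment into e), so the proto-segment is *e.
Position 3: Rirev has b, Pavatan has f. Taking the neighbouring segments as reconstructed: Rirev b could go back to *p or *b; Pavatan f could go back to *p or *f — the one source consistent with every daughter is *p.
This points to *tepuon. Verify forward in each daughter:
Rirev: *tepuon
  tepuon → tebuon   [intervocalic voicing]
  tebuon (rule 2 does not apply)
  tebuon → tibuon   [vowel merger]
  giving Rirev tibuon.
Pavatan: *tepuon > sepuon > sefuon  (by palatalisation, intervocalic lenition)
No other proto-form is consistent with every reflex, so the reconstruction is *tepuon.

*tepuon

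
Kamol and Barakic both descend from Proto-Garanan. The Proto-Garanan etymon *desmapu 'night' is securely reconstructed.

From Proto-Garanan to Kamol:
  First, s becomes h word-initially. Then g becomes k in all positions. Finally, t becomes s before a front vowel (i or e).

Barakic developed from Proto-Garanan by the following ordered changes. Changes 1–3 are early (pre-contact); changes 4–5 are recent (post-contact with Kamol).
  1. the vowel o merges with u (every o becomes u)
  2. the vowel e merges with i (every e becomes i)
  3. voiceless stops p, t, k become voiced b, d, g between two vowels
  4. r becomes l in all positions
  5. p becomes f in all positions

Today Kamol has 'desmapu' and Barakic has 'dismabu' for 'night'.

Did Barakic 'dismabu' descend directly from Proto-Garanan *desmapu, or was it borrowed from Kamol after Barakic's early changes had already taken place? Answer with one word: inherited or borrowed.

If inherited, *desmapu would pass through all of Barakic's changes:
Barakic: *desmapu > dismapu > dismabu  (by vowel merger, intervocalic voicing)
If borrowed from Kamol 'desmapu' after the early changes, it would undergo only the recent ones:
  rule 4 (unconditioned shift): no change (desmapu)
  rule 5 (unconditioned shift): desmapu → desmafu
  ⇒ as a loan: desmafu
Barakic 'dismabu' matches the inherited outcome exactly, so it is an inherited cognate, not a loan.

inherited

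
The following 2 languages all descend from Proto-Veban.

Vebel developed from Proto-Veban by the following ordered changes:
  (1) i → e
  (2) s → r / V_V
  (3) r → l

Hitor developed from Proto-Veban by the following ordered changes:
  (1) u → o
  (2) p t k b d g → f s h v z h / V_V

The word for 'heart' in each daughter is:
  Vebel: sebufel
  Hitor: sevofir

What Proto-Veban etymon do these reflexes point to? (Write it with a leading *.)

*sebufir

Position 7: Vebel has l, Hitor has r. Hitor preserves r here (none of its changes turn any other segment into r), so the proto-segment is *r.
Position 3: Vebel has b, Hitor has v. Vebel preserves b here (none of its changes turn any other segment into b), so the proto-segment is *b.
Verify the candidate proto-form against each daughter:
Vebel: start from *sebufir.
  rule 1 (vowel merger): sebufir → sebufer
  rule 2: no change — sebufer
  rule 3 (unconditioned shift): sebufer → sebufel
  ⇒ Vebel sebufel
Hitor: *sebufir > sebofir > sevofir  (by vowel merger, intervocalic lenition)
No other proto-form is consistent with every reflex, so the reconstruction is *sebufir.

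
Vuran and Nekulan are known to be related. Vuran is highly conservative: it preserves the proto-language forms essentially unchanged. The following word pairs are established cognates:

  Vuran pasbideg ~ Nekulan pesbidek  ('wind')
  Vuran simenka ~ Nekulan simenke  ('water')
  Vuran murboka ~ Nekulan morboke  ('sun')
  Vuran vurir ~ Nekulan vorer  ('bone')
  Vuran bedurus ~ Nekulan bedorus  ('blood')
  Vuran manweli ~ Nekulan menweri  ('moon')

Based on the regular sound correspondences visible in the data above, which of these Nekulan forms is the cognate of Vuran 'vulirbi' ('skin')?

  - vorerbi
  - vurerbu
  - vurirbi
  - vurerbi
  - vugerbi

manweli ~ menweri — Vuran l corresponds to Nekulan r between vowels (before a front vowel).
vurir ~ vorer — Vuran i corresponds to Nekulan e after a consonant, before r.
Applying these to Vuran 'vulirbi':
  vulirbi → vurirbi   (l→r between vowels (before a front vowel))
  vurirbi → vurerbi   (i→e after a consonant, before r)
So the Nekulan cognate is 'vurerbi'.

vurerbi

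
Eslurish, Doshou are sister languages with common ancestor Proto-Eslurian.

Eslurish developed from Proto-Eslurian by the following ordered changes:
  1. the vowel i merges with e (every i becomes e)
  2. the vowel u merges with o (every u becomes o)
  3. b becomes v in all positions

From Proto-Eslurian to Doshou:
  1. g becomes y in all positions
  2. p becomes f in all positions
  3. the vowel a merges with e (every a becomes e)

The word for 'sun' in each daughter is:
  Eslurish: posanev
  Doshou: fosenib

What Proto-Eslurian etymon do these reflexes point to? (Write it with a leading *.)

*posanib

Position 4: Eslurish has a, Doshou has e. Eslurish preserves a here (none of its changes turn any other segment into a), so the proto-segment is *a.
Position 6: Eslurish has e, Doshou has i. Doshou preserves i here (none of its changes turn any other segment into i), so the proto-segment is *i.
Position 7: Eslurish has v, Doshou has b. Doshou preserves b here (none of its changes turn any other segment into b), so the proto-segment is *b.
Verify the candidate proto-form against each daughter:
Eslurish: start from *posanib.
  rule 1 (vowel merger): posanib → posaneb
  rule 2: no change — posaneb
  rule 3 (unconditioned shift): posaneb → posanev
  ⇒ Eslurish posanev
Doshou: start from *posanib.
  rule 1: no change — posanib
  rule 2 (unconditioned shift): posanib → fosanib
  rule 3 (vowel merger): fosanib → fosenib
  ⇒ Doshou fosenib
No other proto-form is consistent with every reflex, so the reconstruction is *posanib.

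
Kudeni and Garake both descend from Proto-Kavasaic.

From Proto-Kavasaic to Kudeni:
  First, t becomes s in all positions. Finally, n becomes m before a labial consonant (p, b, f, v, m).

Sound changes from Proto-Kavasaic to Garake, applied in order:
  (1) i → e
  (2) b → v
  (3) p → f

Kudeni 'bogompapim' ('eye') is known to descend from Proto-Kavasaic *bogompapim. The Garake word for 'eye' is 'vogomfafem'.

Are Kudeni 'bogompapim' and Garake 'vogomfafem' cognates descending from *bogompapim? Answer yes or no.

Derive the expected Garake reflex of *bogompapim:
Garake: *bogompapim > bogompapem > vogompapem > vogomfafem  (by vowel merger, unconditioned shift, unconditioned shift)
Garake 'vogomfafem' matches the regular reflex exactly, so the pair is cognate.

yes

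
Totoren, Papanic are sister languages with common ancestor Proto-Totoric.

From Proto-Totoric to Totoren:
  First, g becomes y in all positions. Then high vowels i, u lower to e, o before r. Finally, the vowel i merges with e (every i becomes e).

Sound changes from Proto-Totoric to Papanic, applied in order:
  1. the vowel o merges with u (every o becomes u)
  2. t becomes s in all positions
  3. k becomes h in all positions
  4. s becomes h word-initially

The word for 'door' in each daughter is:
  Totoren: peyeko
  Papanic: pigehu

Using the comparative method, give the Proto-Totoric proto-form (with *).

*pigeko

Position 3: Totoren has y, Papanic has g. Papanic preserves g here (none of its changes turn any other segment into g), so the proto-segment is *g.
Position 2: Totoren has e, Papanic has i. Papanic preserves i here (none of its changes turn any other segment into i), so the proto-segment is *i.
Position 6: Totoren has o, Papanic has u. Taking the neighbouring segments as reconstructed: Totoren o can only go back to *o; Papanic u could go back to *o or *u — the one source consistent with every daughter is *o.
Verify the candidate proto-form against each daughter:
Totoren: start from *pigeko.
  rule 1 (unconditioned shift): pigeko → piyeko
  rule 2: no change — piyeko
  rule 3 (vowel merger): piyeko → peyeko
  ⇒ Totoren peyeko
Papanic: *pigeko > pigeku > pigehu  (by vowel merger, unconditioned shift)
*pigeko is the unique common source.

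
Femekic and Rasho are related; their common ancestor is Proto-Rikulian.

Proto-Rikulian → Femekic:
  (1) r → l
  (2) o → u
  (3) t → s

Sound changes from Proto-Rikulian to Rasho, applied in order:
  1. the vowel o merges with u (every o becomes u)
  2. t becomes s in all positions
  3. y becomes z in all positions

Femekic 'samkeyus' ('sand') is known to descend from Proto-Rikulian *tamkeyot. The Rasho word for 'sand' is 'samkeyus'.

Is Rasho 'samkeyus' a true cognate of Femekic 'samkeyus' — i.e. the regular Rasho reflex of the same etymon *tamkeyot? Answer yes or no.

Derive the expected Rasho reflex of *tamkeyot:
Rasho: start from *tamkeyot.
  rule 1 (vowel merger): tamkeyot → tamkeyut
  rule 2 (unconditioned shift): tamkeyut → samkeyus
  rule 3 (unconditioned shift): samkeyus → samkezus
  ⇒ Rasho samkezus
The regular Rasho reflex would be 'samkezus', but the attested form is 'samkeyus'. The correspondence is irregular, so they are not cognates (the Rasho form has a different source).

no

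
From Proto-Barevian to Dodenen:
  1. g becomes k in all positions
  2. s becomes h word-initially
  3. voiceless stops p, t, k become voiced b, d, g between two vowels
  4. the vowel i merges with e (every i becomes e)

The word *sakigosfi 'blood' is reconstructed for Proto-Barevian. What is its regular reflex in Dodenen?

hagegosfe

Dodenen: start from *sakigosfi.
  rule 1 (unconditioned shift): sakigosfi → sakikosfi
  rule 2 (debuccalisation): sakikosfi → hakikosfi
  rule 3 (intervocalic voicing): hakikosfi → hagigosfi
  rule 4 (vowel merger): hagigosfi → hagegosfe
  ⇒ Dodenen hagegosfe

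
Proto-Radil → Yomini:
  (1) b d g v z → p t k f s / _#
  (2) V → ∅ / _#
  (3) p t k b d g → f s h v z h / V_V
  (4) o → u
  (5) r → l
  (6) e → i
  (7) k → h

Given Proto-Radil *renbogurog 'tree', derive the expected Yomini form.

linbuhuluh

Yomini: *renbogurog
  renbogurog → renbogurok   [final devoicing]
  renbogurok (rule 2 does not apply)
  renbogurok → renbohurok   [intervocalic lenition]
  renbohurok → renbuhuruk   [vowel merger]
  renbuhuruk → lenbuhuluk   [unconditioned shift]
  lenbuhuluk → linbuhuluk   [vowel merger]
  linbuhuluk → linbuhuluh   [unconditioned shift]
  giving Yomini linbuhuluh.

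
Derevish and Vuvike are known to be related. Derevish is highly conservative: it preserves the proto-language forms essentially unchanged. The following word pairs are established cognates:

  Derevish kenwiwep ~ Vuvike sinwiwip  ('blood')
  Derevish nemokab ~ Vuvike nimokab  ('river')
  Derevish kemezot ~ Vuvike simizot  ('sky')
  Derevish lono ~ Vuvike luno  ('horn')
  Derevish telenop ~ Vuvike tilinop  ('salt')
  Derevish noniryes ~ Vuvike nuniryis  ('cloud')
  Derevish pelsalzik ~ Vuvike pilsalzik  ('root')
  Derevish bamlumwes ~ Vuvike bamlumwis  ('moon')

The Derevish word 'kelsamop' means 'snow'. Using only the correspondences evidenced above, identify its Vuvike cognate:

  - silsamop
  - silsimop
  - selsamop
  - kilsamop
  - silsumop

silsamop

kenwiwep ~ sinwiwip, kemezot ~ simizot — Derevish k corresponds to Vuvike s word-initially before a front vowel.
kemezot ~ simizot, telenop ~ tilinop — Derevish e corresponds to Vuvike i after a consonant, before a consonant other than r, m, n, p, b, f, v.
Applying these to Derevish 'kelsamop':
  kelsamop → selsamop   (k→s word-initially before a front vowel)
  selsamop → silsamop   (e→i after a consonant, before a consonant other than r, m, n, p, b, f, v)
So the Vuvike cognate is 'silsamop'.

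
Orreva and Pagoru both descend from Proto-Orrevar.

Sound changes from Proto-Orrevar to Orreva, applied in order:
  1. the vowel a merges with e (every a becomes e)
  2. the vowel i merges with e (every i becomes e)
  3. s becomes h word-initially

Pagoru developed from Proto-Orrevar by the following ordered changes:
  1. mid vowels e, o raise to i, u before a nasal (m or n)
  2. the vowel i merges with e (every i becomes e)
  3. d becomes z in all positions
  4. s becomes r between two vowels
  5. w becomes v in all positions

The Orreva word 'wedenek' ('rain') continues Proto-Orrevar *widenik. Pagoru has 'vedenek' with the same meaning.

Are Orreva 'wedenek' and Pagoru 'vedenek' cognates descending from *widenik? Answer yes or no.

no

Derive the expected Pagoru reflex of *widenik:
Pagoru: *widenik
  widenik → widinik   [pre-nasal raising]
  widinik → wedenek   [vowel merger]
  wedenek → wezenek   [unconditioned shift]
  wezenek (rule 4 does not apply)
  wezenek → vezenek   [unconditioned shift]
  giving Pagoru vezenek.
The regular Pagoru reflex would be 'vezenek', but the attested form is 'vedenek'. The correspondence is irregular, so they are not cognates (the Pagoru form has a different source).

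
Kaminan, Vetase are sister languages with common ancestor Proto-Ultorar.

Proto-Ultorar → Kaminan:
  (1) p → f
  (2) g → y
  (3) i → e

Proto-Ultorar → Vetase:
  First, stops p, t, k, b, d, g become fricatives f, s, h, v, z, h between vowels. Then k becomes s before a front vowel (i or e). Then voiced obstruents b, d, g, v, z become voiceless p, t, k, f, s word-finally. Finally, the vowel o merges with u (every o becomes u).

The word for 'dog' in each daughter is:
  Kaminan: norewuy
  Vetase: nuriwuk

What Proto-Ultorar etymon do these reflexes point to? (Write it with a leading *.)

Position 2: Kaminan has o, Vetase has u. Kaminan preserves o here (none of its changes turn any other segment into o), so the proto-segment is *o.
Position 4: Kaminan has e, Vetase has i. Vetase preserves i here (none of its changes turn any other segment into i), so the proto-segment is *i.
Position 7: Kaminan has y, Vetase has k. Taking the neighbouring segments as reconstructed: Kaminan y could go back to *g or *y; Vetase k could go back to *k or *g — the one source consistent with every daughter is *g.
The remaining positions agree across the daughters. Check the candidate against every language:
Kaminan: *noriwug > noriwuy > norewuy  (by unconditioned shift, vowel merger)
Vetase: *noriwug > noriwuk > nuriwuk  (by final devoicing, vowel merger)
Only *noriwug yields all of Kaminan norewuy, Vetase nuriwuk.

*noriwug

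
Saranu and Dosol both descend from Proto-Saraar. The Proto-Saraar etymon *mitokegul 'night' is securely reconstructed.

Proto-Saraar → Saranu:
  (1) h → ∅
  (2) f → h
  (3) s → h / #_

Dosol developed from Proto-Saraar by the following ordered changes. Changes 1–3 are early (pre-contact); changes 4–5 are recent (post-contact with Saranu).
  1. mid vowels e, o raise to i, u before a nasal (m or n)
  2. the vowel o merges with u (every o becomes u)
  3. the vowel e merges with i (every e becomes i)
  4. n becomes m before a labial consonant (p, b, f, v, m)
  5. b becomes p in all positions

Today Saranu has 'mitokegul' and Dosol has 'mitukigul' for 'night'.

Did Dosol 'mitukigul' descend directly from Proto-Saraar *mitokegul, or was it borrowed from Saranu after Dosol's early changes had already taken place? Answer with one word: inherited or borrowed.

If inherited, *mitokegul would pass through all of Dosol's changes:
Dosol: start from *mitokegul.
  rule 1: no change — mitokegul
  rule 2 (vowel merger): mitokegul → mitukegul
  rule 3 (vowel merger): mitukegul → mitukigul
  rule 4: no change — mitukigul
  rule 5: no change — mitukigul
  ⇒ Dosol mitukigul
If borrowed from Saranu 'mitokegul' after the early changes, it would undergo only the recent ones:
  rule 4 (nasal place assimilation): no change (mitokegul)
  rule 5 (unconditioned shift): no change (mitokegul)
  ⇒ as a loan: mitokegul
Dosol 'mitukigul' matches the inherited outcome exactly, so it is an inherited cognate, not a loan.

inherited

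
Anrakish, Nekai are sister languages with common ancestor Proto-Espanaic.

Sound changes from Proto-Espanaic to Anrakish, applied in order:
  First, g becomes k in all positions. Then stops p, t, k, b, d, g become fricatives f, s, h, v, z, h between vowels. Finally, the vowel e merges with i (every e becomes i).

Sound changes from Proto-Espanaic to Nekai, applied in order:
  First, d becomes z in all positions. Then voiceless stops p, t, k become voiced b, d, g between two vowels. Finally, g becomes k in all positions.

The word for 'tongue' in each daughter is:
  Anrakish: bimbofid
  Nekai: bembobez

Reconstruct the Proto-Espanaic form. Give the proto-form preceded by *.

*bemboped

Position 2: Anrakish has i, Nekai has e. Nekai preserves e here (none of its changes turn any other segment into e), so the proto-segment is *e.
Position 6: Anrakish has f, Nekai has b. Taking the neighbouring segments as reconstructed: Anrakish f could go back to *p or *f; Nekai b could go back to *p or *b — the one source consistent with every daughter is *p.
Position 8: Anrakish has d, Nekai has z. Anrakish preserves d here (none of its changes turn any other segment into d), so the proto-segment is *d.
This points to *bemboped. Verify forward in each daughter:
Anrakish: *bemboped
  bemboped (rule 1 does not apply)
  bemboped → bembofed   [intervocalic lenition]
  bembofed → bimbofid   [vowel merger]
  giving Anrakish bimbofid.
Nekai: *bemboped > bembopez > bembobez  (by unconditioned shift, intervocalic voicing)
No other proto-form is consistent with every reflex, so the reconstruction is *bemboped.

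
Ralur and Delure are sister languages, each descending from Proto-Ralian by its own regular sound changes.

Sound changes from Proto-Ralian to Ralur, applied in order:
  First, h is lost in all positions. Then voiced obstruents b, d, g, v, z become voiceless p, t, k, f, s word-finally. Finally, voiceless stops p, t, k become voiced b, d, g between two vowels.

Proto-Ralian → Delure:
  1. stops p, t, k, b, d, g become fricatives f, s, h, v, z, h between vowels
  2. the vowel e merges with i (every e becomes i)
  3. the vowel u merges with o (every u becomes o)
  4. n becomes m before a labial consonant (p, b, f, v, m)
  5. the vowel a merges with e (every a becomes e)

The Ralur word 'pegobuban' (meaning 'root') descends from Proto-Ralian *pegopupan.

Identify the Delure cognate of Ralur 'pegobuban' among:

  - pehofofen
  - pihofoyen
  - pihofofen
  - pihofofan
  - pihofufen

pihofofen

Delure: start from *pegopupan.
  rule 1 (intervocalic lenition): pegopupan → pehofufan
  rule 2 (vowel merger): pehofufan → pihofufan
  rule 3 (vowel merger): pihofufan → pihofofan
  rule 4: no change — pihofofan
  rule 5 (vowel merger): pihofofan → pihofofen
  ⇒ Delure pihofofen
Only 'pihofofen' matches the regular Delure development of *pegopupan.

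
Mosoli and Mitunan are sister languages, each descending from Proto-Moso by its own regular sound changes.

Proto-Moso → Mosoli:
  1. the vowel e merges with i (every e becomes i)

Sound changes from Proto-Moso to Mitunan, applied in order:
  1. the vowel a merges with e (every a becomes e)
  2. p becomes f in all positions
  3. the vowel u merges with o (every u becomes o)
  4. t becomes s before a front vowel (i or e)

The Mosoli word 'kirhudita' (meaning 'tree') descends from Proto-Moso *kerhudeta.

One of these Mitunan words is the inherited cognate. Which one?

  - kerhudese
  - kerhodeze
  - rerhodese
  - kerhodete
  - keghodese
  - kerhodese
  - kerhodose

kerhodese

Mitunan: *kerhudeta > kerhudete > kerhodete > kerhodese  (by vowel merger, vowel merger, palatalisation)
Only 'kerhodese' matches the regular Mitunan development of *kerhudeta.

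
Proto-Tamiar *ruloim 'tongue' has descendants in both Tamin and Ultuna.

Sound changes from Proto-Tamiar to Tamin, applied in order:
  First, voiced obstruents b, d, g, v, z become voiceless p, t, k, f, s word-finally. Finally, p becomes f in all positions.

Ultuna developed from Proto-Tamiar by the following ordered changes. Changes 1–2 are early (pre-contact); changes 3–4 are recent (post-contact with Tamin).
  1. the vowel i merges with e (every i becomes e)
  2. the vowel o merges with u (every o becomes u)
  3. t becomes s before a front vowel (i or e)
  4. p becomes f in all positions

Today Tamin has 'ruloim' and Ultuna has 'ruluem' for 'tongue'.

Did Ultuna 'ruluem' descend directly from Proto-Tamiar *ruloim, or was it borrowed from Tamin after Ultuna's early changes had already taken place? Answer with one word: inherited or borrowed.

If inherited, *ruloim would pass through all of Ultuna's changes:
Ultuna: *ruloim > ruloem > ruluem  (by vowel merger, vowel merger)
If borrowed from Tamin 'ruloim' after the early changes, it would undergo only the recent ones:
  rule 3 (palatalisation): no change (ruloim)
  rule 4 (unconditioned shift): no change (ruloim)
  ⇒ as a loan: ruloim
Ultuna 'ruluem' matches the inherited outcome exactly, so it is an inherited cognate, not a loan.

inherited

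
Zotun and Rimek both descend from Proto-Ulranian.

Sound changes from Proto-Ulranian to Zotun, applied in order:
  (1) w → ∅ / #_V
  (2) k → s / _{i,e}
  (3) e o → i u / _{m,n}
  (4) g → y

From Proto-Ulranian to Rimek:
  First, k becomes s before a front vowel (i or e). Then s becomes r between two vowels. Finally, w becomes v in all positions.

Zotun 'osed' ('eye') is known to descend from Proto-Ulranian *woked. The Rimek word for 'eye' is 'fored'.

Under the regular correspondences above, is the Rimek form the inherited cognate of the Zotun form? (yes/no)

no

Derive the expected Rimek reflex of *woked:
Rimek: start from *woked.
  rule 1 (palatalisation): woked → wosed
  rule 2 (rhotacism): wosed → wored
  rule 3 (unconditioned shift): wored → vored
  ⇒ Rimek vored
The regular Rimek reflex would be 'vored', but the attested form is 'fored'. The correspondence is irregular, so they are not cognates (the Rimek form has a different source).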